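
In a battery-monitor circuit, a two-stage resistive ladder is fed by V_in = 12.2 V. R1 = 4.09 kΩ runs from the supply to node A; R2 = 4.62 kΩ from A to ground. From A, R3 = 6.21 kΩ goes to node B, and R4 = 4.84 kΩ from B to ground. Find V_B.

V_B ≈ 2.37 V

The second stage (R3 + R4 = 11.05 kΩ) loads node A in parallel with R2.
Effective lower resistance at A: R2 ‖ 11.05 = 3.258 kΩ.
V_A = 12.2 × 3.258/(4.09 + 3.258) = 5.409 V.
V_B = V_A × 0.4380 = 2.369 V.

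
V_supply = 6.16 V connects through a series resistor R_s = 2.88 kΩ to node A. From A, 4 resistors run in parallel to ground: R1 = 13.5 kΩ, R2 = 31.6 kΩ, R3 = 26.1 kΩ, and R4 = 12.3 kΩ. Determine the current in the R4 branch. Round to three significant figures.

I ≈ 0.304 mA

Equivalent of the parallel group: R_p = 4.438 kΩ.
V_A by voltage divider: V_A = 6.16 × 4.438/(2.88 + 4.438) = 3.736 V.
Branch current I = V_A/R4 = 3.736/12.3 = 0.3037 mA.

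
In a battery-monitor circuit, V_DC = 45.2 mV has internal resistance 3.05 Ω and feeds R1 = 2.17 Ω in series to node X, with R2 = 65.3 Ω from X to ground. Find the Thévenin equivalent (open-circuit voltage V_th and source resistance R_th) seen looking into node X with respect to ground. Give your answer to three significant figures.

R1' = 3.05 + 2.17 = 5.220 Ω (source resistance + R1).
V_th is the unloaded tap voltage: V_DC · R2/(R1'+R2) = 45.2 × 0.9260 = 41.85 mV.
Zeroing V_DC shorts the top of R1' to ground, so R_th = R1' ‖ R2 = 4.834 Ω.

V_th ≈ 41.9 mV, R_th ≈ 4.83 Ω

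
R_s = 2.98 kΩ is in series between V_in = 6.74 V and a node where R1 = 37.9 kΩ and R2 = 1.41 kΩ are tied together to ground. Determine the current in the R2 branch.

I ≈ 1.50 mA

Combine the parallel branches: R_p = (1/37.9 + 1/1.41)⁻¹ = 1.359 kΩ.
V_A by voltage divider: V_A = 6.74 × 1.359/(2.98 + 1.359) = 2.111 V.
I(R2) = V_A / R2 = 2.111/1.41 = 1.497 mA.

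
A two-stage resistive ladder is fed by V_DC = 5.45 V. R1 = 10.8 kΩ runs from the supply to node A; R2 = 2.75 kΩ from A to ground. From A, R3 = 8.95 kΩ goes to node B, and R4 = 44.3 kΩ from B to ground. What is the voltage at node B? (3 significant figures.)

Looking into the second stage from A: R3 + R4 = 53.25 kΩ appears in parallel with R2.
R2 ‖ (R3+R4) = 2.615 kΩ.
V_A = 5.45 × 2.615/(10.8 + 2.615) = 1.062 V.
Stage 2 is unloaded, so V_B = V_A · R4/(R3+R4) = 1.062 × 44.3/53.25 = 0.8838 V.

V_B ≈ 0.884 V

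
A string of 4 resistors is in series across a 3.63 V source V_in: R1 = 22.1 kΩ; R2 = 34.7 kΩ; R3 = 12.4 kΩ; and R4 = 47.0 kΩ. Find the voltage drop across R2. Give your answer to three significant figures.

V ≈ 1.08 V

Series total: ΣR = 22.1 + 34.7 + 12.4 + 47.0 = 116.2 kΩ.
V = V_in · R/ΣR = 3.63 × 0.2986 = 1.084 V.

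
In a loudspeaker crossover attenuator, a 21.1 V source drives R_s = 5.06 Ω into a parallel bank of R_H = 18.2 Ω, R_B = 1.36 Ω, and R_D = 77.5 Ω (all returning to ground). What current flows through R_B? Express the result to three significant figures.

I ≈ 3.06 A

Parallel bank: R_p = 1/(1/18.2 + 1/1.36 + 1/77.5) = 1.245 Ω.
V_A by voltage divider: V_A = 21.1 × 1.245/(5.06 + 1.245) = 4.167 V.
I(R_B) = V_A / R_B = 4.167/1.36 = 3.064 A.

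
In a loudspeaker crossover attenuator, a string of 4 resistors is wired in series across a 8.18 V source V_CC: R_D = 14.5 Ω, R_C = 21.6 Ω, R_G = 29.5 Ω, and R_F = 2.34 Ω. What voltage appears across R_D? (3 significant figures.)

Series total: ΣR = 14.5 + 21.6 + 29.5 + 2.34 = 67.94 Ω.
Voltage divider: V = V_CC · (14.50 / 67.94) = 8.18 × 0.2134 = 1.746 V.

V ≈ 1.75 V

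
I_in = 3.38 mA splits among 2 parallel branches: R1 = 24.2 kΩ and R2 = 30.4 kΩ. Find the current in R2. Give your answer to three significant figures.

With just two branches, the current splits inversely with resistance.
I(R2) = 3.38 × 24.2/(24.2 + 30.4) = 3.38 × 0.4432 = 1.498 mA.

I ≈ 1.50 mA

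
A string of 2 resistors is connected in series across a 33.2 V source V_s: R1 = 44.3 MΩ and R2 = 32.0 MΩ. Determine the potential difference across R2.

Total series resistance ΣR = 44.3 + 32.0 = 76.30 MΩ.
Voltage divider: V = V_s · (32.00 / 76.30) = 33.2 × 0.4194 = 13.92 V.

V ≈ 13.9 V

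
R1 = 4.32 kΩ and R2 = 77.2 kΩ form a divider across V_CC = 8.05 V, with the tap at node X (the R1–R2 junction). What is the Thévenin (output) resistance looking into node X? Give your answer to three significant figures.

R_th ≈ 4.09 kΩ

Looking into X with the source shorted: R_th = R1·R2/(R1+R2) = 4.320 × 77.2/81.52 = 4.091 kΩ.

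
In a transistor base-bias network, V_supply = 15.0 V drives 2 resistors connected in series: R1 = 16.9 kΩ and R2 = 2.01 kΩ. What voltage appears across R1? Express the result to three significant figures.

V ≈ 13.4 V

ΣR = 16.9 + 2.01 = 18.91 kΩ.
V = V_supply · R/ΣR = 15.0 × 0.8937 = 13.41 V.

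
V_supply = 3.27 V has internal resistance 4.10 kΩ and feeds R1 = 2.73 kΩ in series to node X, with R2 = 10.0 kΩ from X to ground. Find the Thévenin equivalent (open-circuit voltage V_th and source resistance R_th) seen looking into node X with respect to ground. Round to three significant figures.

V_th ≈ 1.94 V, R_th ≈ 4.06 kΩ

R1' = 4.10 + 2.73 = 6.830 kΩ (source resistance + R1).
V_th is the unloaded tap voltage: V_supply · R2/(R1'+R2) = 3.27 × 0.5942 = 1.943 V.
Zeroing V_supply shorts the top of R1' to ground, so R_th = R1' ‖ R2 = 4.058 kΩ.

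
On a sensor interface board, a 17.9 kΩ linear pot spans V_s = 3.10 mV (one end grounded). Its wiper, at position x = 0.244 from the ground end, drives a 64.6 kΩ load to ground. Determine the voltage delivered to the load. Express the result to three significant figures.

V_out ≈ 0.720 mV

Lower segment x·R_p = 4.368 kΩ; upper segment (1−x)·R_p = 13.53 kΩ.
Lower segment in parallel with the load: 4.368 ‖ 64.6 = 4.091 kΩ.
Loaded-divider output: V_out = 3.10 × 0.2321 = 0.7196 mV.
(Unloaded: V_out = x·V_s = 0.756 mV.)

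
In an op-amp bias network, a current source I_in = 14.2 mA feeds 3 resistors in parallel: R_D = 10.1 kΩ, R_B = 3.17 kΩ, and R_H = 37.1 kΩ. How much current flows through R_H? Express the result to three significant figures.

Conductances: ΣG = 1/10.1 + 1/3.17 + 1/37.1 = 0.4414 (1/kΩ).
Current divider: I(R_H) = I_in · G_k/ΣG = 14.2 × (0.02695/0.4414) = 14.2 × 0.06106 = 0.8671 mA.

I ≈ 0.867 mA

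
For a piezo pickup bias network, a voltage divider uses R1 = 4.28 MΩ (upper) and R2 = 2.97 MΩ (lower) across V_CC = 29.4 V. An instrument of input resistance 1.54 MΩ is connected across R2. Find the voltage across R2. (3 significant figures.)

The load sits in parallel with R2, giving an effective lower resistance R2' = R2·R_L/(R2+R_L) = 1.014 MΩ.
Now apply the divider: V_out = 29.4 × 0.1916 = 5.632 V.
(Unloaded it would be 12.0 V; the load pulls it down.)

V_out ≈ 5.63 V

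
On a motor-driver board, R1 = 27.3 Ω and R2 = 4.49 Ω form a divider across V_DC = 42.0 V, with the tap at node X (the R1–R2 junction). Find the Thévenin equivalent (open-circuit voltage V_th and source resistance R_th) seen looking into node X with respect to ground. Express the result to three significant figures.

V_th ≈ 5.93 V, R_th ≈ 3.86 Ω

V_th is the unloaded tap voltage: V_DC · R2/(R1+R2) = 42.0 × 0.1412 = 5.932 V.
With V_DC suppressed (replaced by a short), R_th = R1 ‖ R2 = (27.30 × 4.49)/(27.30 + 4.49) = 3.856 Ω.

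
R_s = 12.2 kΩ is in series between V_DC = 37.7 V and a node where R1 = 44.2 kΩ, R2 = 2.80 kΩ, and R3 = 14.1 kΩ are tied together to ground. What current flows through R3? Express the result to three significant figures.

I ≈ 0.411 mA

Combine the parallel branches: R_p = (1/44.2 + 1/2.80 + 1/14.1)⁻¹ = 2.219 kΩ.
V_A = 37.7 × 2.219/14.42 = 5.801 V.
I(R3) = V_A / R3 = 5.801/14.1 = 0.4114 mA.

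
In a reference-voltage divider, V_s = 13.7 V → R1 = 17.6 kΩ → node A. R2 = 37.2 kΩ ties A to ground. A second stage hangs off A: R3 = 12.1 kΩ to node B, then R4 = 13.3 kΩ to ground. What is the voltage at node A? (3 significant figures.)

V_A ≈ 6.32 V

Node A sees R2 in parallel with the series input of stage 2, R3 + R4 = 25.40 kΩ.
R2 ‖ (R3+R4) = 15.09 kΩ.
So V_A = 13.7 × 0.4617 = 6.325 V.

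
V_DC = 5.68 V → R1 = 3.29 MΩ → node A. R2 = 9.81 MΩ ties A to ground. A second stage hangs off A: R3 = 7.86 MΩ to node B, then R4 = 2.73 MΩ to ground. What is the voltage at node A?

V_A ≈ 3.45 V

Node A sees R2 in parallel with the series input of stage 2, R3 + R4 = 10.59 MΩ.
Effective lower resistance at A: R2 ‖ 10.59 = 5.093 MΩ.
First divider: V_A = V_DC · 5.093/(3.29 + 5.093) = 3.451 V.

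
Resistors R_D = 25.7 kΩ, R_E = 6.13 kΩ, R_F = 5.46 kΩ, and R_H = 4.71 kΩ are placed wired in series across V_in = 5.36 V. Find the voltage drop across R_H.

V ≈ 0.601 V

ΣR = 25.7 + 6.13 + 5.46 + 4.71 = 42.00 kΩ.
By the voltage-divider rule, V = 5.36 × 4.710/42.00 = 0.6011 V.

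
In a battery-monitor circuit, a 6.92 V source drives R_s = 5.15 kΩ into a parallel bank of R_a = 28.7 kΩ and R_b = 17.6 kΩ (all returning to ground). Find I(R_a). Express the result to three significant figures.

Parallel bank: R_p = 1/(1/28.7 + 1/17.6) = 10.91 kΩ.
V_A = 6.92 × 10.91/16.06 = 4.701 V.
I(R_a) = V_A / R_a = 4.701/28.7 = 0.1638 mA.

I ≈ 0.164 mA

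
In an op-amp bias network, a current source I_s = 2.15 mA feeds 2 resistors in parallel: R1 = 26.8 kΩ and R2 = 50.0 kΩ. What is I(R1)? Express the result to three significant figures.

Two-branch current divider: I_k = I_s · R_other/(R_1 + R_2).
So I = 2.15 × 50.0/76.80 = 1.400 mA.

I ≈ 1.40 mA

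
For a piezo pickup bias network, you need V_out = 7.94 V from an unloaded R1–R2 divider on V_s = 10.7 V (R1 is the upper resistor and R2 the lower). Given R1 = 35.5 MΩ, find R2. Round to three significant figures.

V_out/V_s = R2/(R1+R2) = 0.7421.
R2 = R1 · 0.7421/(1 − 0.7421) = 102.1 MΩ.

R2 ≈ 102 MΩ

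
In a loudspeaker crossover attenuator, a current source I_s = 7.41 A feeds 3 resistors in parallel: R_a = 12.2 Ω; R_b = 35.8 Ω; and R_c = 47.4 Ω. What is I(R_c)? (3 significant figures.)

Conductances: ΣG = 1/12.2 + 1/35.8 + 1/47.4 = 0.1310 (1/Ω).
R_c takes the fraction G_k/ΣG = 0.02110/0.1310 = 0.1610, so I = 7.41 × 0.1610 = 1.193 A.

I ≈ 1.19 A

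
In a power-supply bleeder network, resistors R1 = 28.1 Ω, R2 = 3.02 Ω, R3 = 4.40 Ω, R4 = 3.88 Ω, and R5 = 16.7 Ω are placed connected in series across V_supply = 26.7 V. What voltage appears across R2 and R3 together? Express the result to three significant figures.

V ≈ 3.53 V

ΣR = 28.1 + 3.02 + 4.40 + 3.88 + 16.7 = 56.10 Ω.
R_{R2..R3} = 3.02 + 4.40 = 7.420 Ω.
By the voltage-divider rule, V = 26.7 × 7.420/56.10 = 3.531 V.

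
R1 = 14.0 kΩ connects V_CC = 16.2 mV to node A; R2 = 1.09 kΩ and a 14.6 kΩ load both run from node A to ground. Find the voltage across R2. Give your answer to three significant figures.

V_out ≈ 1.09 mV

First combine the lower leg with the load: R2 ‖ R_L = 1.014 kΩ.
Now apply the divider: V_out = 16.2 × 0.06755 = 1.094 mV.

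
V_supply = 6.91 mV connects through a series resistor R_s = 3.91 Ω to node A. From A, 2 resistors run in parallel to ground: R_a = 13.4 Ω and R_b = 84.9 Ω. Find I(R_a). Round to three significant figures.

Equivalent of the parallel group: R_p = 11.57 Ω.
Node voltage V_A = V_supply · R_p/(R_s + R_p) = 6.91 × 0.7475 = 5.165 mV.
I(R_a) = V_A / R_a = 5.165/13.4 = 0.3854 mA.
(Equivalently: I_total = 0.4463 mA, then current-divider fraction G_k/ΣG = 0.8637.)

I ≈ 0.385 mA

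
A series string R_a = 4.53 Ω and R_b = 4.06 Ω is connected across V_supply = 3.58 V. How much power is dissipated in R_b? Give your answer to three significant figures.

The common current is I = 3.58/8.590 = 0.4168 A.
P = I²R = 0.1737 × 4.06 = 0.7052 W.

P ≈ 0.705 W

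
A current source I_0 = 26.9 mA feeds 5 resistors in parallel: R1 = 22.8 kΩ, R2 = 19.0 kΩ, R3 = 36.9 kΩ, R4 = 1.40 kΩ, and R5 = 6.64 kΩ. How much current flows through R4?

Total conductance ΣG = 1/22.8 + 1/19.0 + 1/36.9 + 1/1.40 + 1/6.64 = 0.9885 (units of 1/kΩ).
By the current-divider rule, I = I_0 · G_k/ΣG = 26.9 × 0.7226 = 19.44 mA.

I ≈ 19.4 mA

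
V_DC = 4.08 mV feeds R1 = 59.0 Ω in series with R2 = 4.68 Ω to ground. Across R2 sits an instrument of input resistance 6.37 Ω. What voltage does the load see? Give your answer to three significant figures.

R2 ‖ R_L = (4.68 × 6.37)/(4.68 + 6.37) = 2.698 Ω.
Then V_out = V_DC · R2'/(R1 + R2') = 4.08 × 2.698/61.70 = 0.1784 mV.

V_out ≈ 0.178 mV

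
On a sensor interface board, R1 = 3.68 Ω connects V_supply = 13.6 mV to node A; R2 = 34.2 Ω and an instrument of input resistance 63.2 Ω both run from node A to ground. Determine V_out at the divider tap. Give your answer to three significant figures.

V_out ≈ 11.7 mV

R2 ‖ R_L = (34.2 × 63.2)/(34.2 + 63.2) = 22.19 Ω.
Now apply the divider: V_out = 13.6 × 0.8578 = 11.67 mV.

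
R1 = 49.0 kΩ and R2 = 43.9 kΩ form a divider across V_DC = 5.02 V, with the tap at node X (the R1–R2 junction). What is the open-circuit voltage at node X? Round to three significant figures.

V_th ≈ 2.37 V

With X open, the divider is unloaded: V_th = 5.02 × 43.9/92.90 = 2.372 V.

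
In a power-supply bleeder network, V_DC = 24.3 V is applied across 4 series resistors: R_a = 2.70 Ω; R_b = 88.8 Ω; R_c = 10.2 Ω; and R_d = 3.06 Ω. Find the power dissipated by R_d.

P ≈ 0.165 W

Series current I = V_DC/ΣR = 24.3/104.8 = 0.2320 A.
V(R_d) = I·R = 0.7098 V; P = V·I = 0.7098 × 0.2320 = 0.1646 W.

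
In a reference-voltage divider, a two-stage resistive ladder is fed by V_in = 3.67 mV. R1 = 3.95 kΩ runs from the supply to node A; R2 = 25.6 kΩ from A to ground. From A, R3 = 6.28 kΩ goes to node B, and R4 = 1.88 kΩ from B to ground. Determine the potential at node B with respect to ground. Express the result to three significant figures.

The second stage (R3 + R4 = 8.160 kΩ) loads node A in parallel with R2.
R2 ‖ (R3+R4) = 6.188 kΩ.
First divider: V_A = V_in · 6.188/(3.95 + 6.188) = 2.240 mV.
Stage 2 is unloaded, so V_B = V_A · R4/(R3+R4) = 2.240 × 1.88/8.160 = 0.5161 mV.

V_B ≈ 0.516 mV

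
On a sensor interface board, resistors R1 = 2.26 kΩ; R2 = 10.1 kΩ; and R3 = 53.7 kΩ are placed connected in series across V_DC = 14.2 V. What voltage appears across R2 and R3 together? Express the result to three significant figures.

Series total: ΣR = 2.26 + 10.1 + 53.7 = 66.06 kΩ.
R_{R2..R3} = 10.1 + 53.7 = 63.80 kΩ.
Voltage divider: V = V_DC · (63.80 / 66.06) = 14.2 × 0.9658 = 13.71 V.

V ≈ 13.7 V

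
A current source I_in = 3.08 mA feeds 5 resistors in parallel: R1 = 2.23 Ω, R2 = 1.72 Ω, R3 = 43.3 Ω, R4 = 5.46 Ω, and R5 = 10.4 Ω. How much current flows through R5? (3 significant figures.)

ΣG = 1/2.23 + 1/1.72 + 1/43.3 + 1/5.46 + 1/10.4 = 1.332.
R5 takes the fraction G_k/ΣG = 0.09615/1.332 = 0.07218, so I = 3.08 × 0.07218 = 0.2223 mA.

I ≈ 0.222 mA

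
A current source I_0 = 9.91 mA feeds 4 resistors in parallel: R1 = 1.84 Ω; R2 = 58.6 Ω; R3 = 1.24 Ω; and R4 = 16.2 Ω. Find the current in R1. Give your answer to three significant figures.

I ≈ 3.77 mA

Total conductance ΣG = 1/1.84 + 1/58.6 + 1/1.24 + 1/16.2 = 1.429 (units of 1/Ω).
R1 takes the fraction G_k/ΣG = 0.5435/1.429 = 0.3804, so I = 9.91 × 0.3804 = 3.770 mA.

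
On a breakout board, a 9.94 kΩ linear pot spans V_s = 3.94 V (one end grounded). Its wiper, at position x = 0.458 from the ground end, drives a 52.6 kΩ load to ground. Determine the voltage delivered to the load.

The pot divides into 5.387 kΩ above the wiper and 4.553 kΩ below.
R_L loads the lower segment: effective lower R = 4.190 kΩ.
Then V_out = V_s · 4.190/(5.387 + 4.190) = 1.724 V.

V_out ≈ 1.72 V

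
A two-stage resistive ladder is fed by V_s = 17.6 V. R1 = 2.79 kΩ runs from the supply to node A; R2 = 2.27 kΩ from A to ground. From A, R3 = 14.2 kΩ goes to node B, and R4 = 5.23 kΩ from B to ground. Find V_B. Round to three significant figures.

V_B ≈ 2.00 V

Node A sees R2 in parallel with the series input of stage 2, R3 + R4 = 19.43 kΩ.
R2 ‖ (R3+R4) = 2.033 kΩ.
V_A = 17.6 × 2.033/(2.79 + 2.033) = 7.418 V.
V_B = V_A × 0.2692 = 1.997 V.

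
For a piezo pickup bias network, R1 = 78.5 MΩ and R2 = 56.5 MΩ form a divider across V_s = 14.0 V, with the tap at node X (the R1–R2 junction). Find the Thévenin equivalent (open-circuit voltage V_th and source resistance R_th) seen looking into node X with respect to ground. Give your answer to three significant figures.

Open-circuit (no load on X): V_th = V_s · R2/(R1 + R2) = 14.0 × 56.5/(78.50 + 56.5) = 5.859 V.
Zeroing V_s shorts the top of R1 to ground, so R_th = R1 ‖ R2 = 32.85 MΩ.

V_th ≈ 5.86 V, R_th ≈ 32.9 MΩ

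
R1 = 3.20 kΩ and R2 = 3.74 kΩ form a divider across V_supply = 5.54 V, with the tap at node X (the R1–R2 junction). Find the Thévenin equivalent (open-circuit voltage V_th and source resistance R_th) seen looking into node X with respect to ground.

With X open, the divider is unloaded: V_th = 5.54 × 3.74/6.940 = 2.986 V.
Zeroing V_supply shorts the top of R1 to ground, so R_th = R1 ‖ R2 = 1.724 kΩ.

V_th ≈ 2.99 V, R_th ≈ 1.72 kΩ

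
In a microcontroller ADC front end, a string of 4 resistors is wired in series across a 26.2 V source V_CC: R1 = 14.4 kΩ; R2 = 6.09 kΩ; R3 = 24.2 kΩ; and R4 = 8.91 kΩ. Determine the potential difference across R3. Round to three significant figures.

Total series resistance ΣR = 14.4 + 6.09 + 24.2 + 8.91 = 53.60 kΩ.
V = V_CC · R/ΣR = 26.2 × 0.4515 = 11.83 V.

V ≈ 11.8 V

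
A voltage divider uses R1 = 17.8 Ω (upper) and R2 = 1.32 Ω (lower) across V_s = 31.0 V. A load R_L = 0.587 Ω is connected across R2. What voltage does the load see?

The load sits in parallel with R2, giving an effective lower resistance R2' = R2·R_L/(R2+R_L) = 0.4063 Ω.
Voltage divider with the loaded lower leg: V_out = 31.0 × 0.4063/(17.8 + 0.4063) = 31.0 × 0.02232 = 0.6918 V.
(Unloaded it would be 2.14 V; the load pulls it down.)

V_out ≈ 0.692 V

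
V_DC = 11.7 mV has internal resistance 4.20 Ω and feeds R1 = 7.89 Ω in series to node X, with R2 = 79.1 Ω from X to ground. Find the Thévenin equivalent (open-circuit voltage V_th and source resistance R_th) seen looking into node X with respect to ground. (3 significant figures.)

R1' = 4.20 + 7.89 = 12.09 Ω (source resistance + R1).
Open-circuit (no load on X): V_th = V_DC · R2/(R1' + R2) = 11.7 × 79.1/(12.09 + 79.1) = 10.15 mV.
With V_DC suppressed (replaced by a short), R_th = R1' ‖ R2 = (12.09 × 79.1)/(12.09 + 79.1) = 10.49 Ω.

V_th ≈ 10.1 mV, R_th ≈ 10.5 Ω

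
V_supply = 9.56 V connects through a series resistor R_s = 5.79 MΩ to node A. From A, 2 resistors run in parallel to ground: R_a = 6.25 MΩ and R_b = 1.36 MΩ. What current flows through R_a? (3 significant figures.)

I ≈ 0.247 µA

Equivalent of the parallel group: R_p = 1.117 MΩ.
V_A = 9.56 × 1.117/6.907 = 1.546 V.
I(R_a) = V_A / R_a = 1.546/6.25 = 0.2474 µA.
(Check via current divider: I_total = 1.384 µA; share G_k/ΣG = 0.1787 → same result.)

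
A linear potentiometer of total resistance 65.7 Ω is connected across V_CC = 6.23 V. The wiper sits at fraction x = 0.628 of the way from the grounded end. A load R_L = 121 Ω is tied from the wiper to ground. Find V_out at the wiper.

V_out ≈ 3.47 V

The pot divides into 24.44 Ω above the wiper and 41.26 Ω below.
(x·R_p) ‖ R_L = 30.77 Ω.
V_out = 6.23 × 30.77/(24.44 + 30.77) = 3.472 V.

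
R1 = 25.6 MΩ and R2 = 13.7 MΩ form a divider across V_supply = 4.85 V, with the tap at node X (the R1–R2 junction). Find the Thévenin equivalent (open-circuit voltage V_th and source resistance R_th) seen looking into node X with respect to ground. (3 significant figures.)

With X open, the divider is unloaded: V_th = 4.85 × 13.7/39.30 = 1.691 V.
With V_supply suppressed (replaced by a short), R_th = R1 ‖ R2 = (25.60 × 13.7)/(25.60 + 13.7) = 8.924 MΩ.

V_th ≈ 1.69 V, R_th ≈ 8.92 MΩ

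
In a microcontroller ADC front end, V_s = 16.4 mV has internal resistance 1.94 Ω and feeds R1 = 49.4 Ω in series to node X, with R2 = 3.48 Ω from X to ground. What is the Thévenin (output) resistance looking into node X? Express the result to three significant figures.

R_th ≈ 3.26 Ω

R1' = 1.94 + 49.4 = 51.34 Ω (source resistance + R1).
Looking into X with the source shorted: R_th = R1'·R2/(R1'+R2) = 51.34 × 3.48/54.82 = 3.259 Ω.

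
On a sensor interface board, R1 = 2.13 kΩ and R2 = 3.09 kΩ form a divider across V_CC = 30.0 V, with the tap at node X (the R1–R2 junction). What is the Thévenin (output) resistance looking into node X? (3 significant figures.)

R_th ≈ 1.26 kΩ

With V_CC suppressed (replaced by a short), R_th = R1 ‖ R2 = (2.130 × 3.09)/(2.130 + 3.09) = 1.261 kΩ.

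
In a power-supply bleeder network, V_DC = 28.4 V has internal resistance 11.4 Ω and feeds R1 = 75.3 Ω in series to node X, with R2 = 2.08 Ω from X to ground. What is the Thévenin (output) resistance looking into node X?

R1' = 11.4 + 75.3 = 86.70 Ω (source resistance + R1).
Looking into X with the source shorted: R_th = R1'·R2/(R1'+R2) = 86.70 × 2.08/88.78 = 2.031 Ω.

R_th ≈ 2.03 Ω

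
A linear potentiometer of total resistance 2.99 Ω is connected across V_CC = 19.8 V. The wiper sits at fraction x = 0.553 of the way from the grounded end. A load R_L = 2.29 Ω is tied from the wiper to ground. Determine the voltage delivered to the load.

V_out ≈ 8.28 V

Split the track: R_lower = x·R_p = 1.653 Ω, R_upper = (1−x)·R_p = 1.337 Ω.
Lower segment in parallel with the load: 1.653 ‖ 2.29 = 0.9602 Ω.
Loaded-divider output: V_out = 19.8 × 0.4181 = 8.278 V.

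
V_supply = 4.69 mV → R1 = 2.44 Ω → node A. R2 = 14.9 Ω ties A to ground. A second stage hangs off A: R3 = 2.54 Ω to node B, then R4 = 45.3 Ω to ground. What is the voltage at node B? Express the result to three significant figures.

Looking into the second stage from A: R3 + R4 = 47.84 Ω appears in parallel with R2.
Effective lower resistance at A: R2 ‖ 47.84 = 11.36 Ω.
V_A = 4.69 × 11.36/(2.44 + 11.36) = 3.861 mV.
Then the unloaded second divider: V_B = V_A × R4/(R3+R4) = 3.861 × 0.9469 = 3.656 mV.

V_B ≈ 3.66 mV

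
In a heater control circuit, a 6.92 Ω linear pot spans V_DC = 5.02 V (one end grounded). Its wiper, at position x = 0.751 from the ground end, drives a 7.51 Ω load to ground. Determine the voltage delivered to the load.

Split the track: R_lower = x·R_p = 5.197 Ω, R_upper = (1−x)·R_p = 1.723 Ω.
Lower segment in parallel with the load: 5.197 ‖ 7.51 = 3.071 Ω.
V_out = 5.02 × 3.071/(1.723 + 3.071) = 3.216 V.

V_out ≈ 3.22 V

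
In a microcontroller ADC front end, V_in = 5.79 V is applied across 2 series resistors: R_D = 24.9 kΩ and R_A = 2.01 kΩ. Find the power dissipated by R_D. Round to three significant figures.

P ≈ 1.15 mW

The common current is I = 5.79/26.91 = 0.2152 mA.
P(R_D) = I²·R_D = (0.2152)² × 24.9 = 1.153 mW.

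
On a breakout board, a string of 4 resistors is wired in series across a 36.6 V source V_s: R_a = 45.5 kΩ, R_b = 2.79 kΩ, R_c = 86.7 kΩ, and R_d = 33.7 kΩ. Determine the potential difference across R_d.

ΣR = 45.5 + 2.79 + 86.7 + 33.7 = 168.7 kΩ.
Voltage divider: V = V_s · (33.70 / 168.7) = 36.6 × 0.1998 = 7.312 V.

V ≈ 7.31 V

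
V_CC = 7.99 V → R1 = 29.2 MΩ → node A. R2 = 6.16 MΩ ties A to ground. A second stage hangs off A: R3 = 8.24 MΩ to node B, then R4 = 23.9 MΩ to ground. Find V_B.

Looking into the second stage from A: R3 + R4 = 32.14 MΩ appears in parallel with R2.
Effective lower resistance at A: R2 ‖ 32.14 = 5.169 MΩ.
First divider: V_A = V_CC · 5.169/(29.2 + 5.169) = 1.202 V.
V_B = V_A × 0.7436 = 0.8936 V.

V_B ≈ 0.894 V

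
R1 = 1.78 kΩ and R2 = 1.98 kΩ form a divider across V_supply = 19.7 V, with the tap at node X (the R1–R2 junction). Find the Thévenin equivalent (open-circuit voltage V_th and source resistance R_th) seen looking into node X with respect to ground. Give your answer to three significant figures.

V_th ≈ 10.4 V, R_th ≈ 0.937 kΩ

Open-circuit (no load on X): V_th = V_supply · R2/(R1 + R2) = 19.7 × 1.98/(1.780 + 1.98) = 10.37 V.
Zeroing V_supply shorts the top of R1 to ground, so R_th = R1 ‖ R2 = 0.9373 kΩ.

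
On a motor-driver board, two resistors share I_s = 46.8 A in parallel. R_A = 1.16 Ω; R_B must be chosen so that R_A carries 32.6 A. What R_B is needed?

R_B ≈ 2.66 Ω

Two-branch current divider: I_A = I_s · R_B/(R_A + R_B).
With f = 0.6966, R_B = R_A · f/(1−f) = 1.16 × 2.296 = 2.663 Ω.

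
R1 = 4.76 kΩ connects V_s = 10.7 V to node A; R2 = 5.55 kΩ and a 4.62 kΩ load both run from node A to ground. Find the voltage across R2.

The load sits in parallel with R2, giving an effective lower resistance R2' = R2·R_L/(R2+R_L) = 2.521 kΩ.
Now apply the divider: V_out = 10.7 × 0.3463 = 3.705 V.
(Unloaded it would be 5.76 V; the load pulls it down.)

V_out ≈ 3.71 V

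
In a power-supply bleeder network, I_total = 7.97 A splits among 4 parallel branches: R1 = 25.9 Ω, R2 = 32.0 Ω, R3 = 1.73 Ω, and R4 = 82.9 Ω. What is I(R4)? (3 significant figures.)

I ≈ 0.146 A

Total conductance ΣG = 1/25.9 + 1/32.0 + 1/1.73 + 1/82.9 = 0.6600 (units of 1/Ω).
By the current-divider rule, I = I_total · G_k/ΣG = 7.97 × 0.01828 = 0.1457 A.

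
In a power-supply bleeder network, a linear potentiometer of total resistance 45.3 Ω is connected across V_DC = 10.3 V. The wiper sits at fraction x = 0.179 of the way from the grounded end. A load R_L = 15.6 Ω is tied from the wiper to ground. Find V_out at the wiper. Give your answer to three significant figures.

V_out ≈ 1.29 V

The pot divides into 37.19 Ω above the wiper and 8.109 Ω below.
R_L loads the lower segment: effective lower R = 5.335 Ω.
Then V_out = V_DC · 5.335/(37.19 + 5.335) = 1.292 V.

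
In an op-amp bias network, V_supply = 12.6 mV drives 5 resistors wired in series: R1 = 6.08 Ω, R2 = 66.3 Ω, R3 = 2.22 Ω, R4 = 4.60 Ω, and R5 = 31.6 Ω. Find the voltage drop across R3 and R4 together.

V ≈ 0.776 mV

ΣR = 6.08 + 66.3 + 2.22 + 4.60 + 31.6 = 110.8 Ω.
R_{R3..R4} = 2.22 + 4.60 = 6.820 Ω.
By the voltage-divider rule, V = 12.6 × 6.820/110.8 = 0.7756 mV.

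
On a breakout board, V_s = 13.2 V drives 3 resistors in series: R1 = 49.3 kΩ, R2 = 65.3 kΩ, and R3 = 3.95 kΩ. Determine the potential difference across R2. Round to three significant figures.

ΣR = 49.3 + 65.3 + 3.95 = 118.5 kΩ.
V = V_s · R/ΣR = 13.2 × 0.5508 = 7.271 V.

V ≈ 7.27 V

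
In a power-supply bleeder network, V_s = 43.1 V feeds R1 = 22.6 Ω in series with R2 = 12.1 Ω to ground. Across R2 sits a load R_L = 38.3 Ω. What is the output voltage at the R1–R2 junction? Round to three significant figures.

The load sits in parallel with R2, giving an effective lower resistance R2' = R2·R_L/(R2+R_L) = 9.195 Ω.
Then V_out = V_s · R2'/(R1 + R2') = 43.1 × 9.195/31.80 = 12.46 V.

V_out ≈ 12.5 V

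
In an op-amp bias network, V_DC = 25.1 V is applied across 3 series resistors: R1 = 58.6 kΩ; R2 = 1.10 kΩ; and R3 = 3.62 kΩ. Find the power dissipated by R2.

P ≈ 0.173 mW

Series current I = V_DC/ΣR = 25.1/63.32 = 0.3964 mA.
P = I²R = 0.1571 × 1.10 = 0.1728 mW.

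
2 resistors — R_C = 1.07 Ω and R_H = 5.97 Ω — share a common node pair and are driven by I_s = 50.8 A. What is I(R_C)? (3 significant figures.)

I ≈ 43.1 A

With just two branches, the current splits inversely with resistance.
I(R_C) = 50.8 × 5.97/(1.07 + 5.97) = 50.8 × 0.8480 = 43.08 A.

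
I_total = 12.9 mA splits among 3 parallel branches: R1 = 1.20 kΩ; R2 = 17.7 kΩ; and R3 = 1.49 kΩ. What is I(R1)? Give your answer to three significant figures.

ΣG = 1/1.20 + 1/17.7 + 1/1.49 = 1.561.
Current divider: I(R1) = I_total · G_k/ΣG = 12.9 × (0.8333/1.561) = 12.9 × 0.5339 = 6.887 mA.

I ≈ 6.89 mA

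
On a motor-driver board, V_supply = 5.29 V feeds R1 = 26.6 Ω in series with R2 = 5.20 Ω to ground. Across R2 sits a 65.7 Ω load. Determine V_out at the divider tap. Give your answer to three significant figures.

V_out ≈ 0.811 V

The load sits in parallel with R2, giving an effective lower resistance R2' = R2·R_L/(R2+R_L) = 4.819 Ω.
Now apply the divider: V_out = 5.29 × 0.1534 = 0.8113 V.
(Unloaded it would be 0.865 V; the load pulls it down.)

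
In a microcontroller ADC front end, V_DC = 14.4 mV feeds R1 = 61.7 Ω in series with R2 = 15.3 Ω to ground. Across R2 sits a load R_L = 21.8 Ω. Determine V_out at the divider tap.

V_out ≈ 1.83 mV

First combine the lower leg with the load: R2 ‖ R_L = 8.990 Ω.
Voltage divider with the loaded lower leg: V_out = 14.4 × 8.990/(61.7 + 8.990) = 14.4 × 0.1272 = 1.831 mV.
(Unloaded it would be 2.86 mV; the load pulls it down.)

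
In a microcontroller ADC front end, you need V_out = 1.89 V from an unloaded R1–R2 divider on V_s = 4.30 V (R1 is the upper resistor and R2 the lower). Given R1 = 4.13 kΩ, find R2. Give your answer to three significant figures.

The divider ratio is R2/(R1+R2) = 1.89/4.30 = 0.4395.
R2 = R1 · 0.4395/(1 − 0.4395) = 3.239 kΩ.

R2 ≈ 3.24 kΩ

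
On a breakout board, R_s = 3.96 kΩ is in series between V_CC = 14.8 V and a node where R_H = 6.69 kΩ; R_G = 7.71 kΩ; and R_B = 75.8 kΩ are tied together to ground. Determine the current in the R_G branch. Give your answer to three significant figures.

I ≈ 0.890 mA

Combine the parallel branches: R_p = (1/6.69 + 1/7.71 + 1/75.8)⁻¹ = 3.420 kΩ.
V_A by voltage divider: V_A = 14.8 × 3.420/(3.96 + 3.420) = 6.859 V.
I(R_G) = V_A / R_G = 6.859/7.71 = 0.8896 mA.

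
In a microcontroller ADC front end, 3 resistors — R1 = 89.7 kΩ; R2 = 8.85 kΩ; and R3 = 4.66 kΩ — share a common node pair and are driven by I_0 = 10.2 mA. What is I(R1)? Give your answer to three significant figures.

I ≈ 0.336 mA

Conductances: ΣG = 1/89.7 + 1/8.85 + 1/4.66 = 0.3387 (1/kΩ).
By the current-divider rule, I = I_0 · G_k/ΣG = 10.2 × 0.03291 = 0.3357 mA.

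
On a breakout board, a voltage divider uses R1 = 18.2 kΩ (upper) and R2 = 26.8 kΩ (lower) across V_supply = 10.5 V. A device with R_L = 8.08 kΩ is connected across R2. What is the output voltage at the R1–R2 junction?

V_out ≈ 2.67 V

The load sits in parallel with R2, giving an effective lower resistance R2' = R2·R_L/(R2+R_L) = 6.208 kΩ.
Then V_out = V_supply · R2'/(R1 + R2') = 10.5 × 6.208/24.41 = 2.671 V.
(Unloaded it would be 6.25 V; the load pulls it down.)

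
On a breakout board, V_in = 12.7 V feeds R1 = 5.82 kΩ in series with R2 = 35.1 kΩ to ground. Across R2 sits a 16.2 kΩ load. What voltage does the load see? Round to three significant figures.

R2 ‖ R_L = (35.1 × 16.2)/(35.1 + 16.2) = 11.08 kΩ.
Voltage divider with the loaded lower leg: V_out = 12.7 × 11.08/(5.82 + 11.08) = 12.7 × 0.6557 = 8.327 V.

V_out ≈ 8.33 V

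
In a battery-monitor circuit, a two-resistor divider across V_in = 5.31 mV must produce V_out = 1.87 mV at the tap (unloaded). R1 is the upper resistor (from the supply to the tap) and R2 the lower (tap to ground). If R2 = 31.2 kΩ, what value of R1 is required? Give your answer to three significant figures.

The divider ratio is R2/(R1+R2) = 1.87/5.31 = 0.3522.
So R1 = R2 · (V_in/V_out − 1) = 31.2 × (5.31/1.87 − 1) = 31.2 × 1.840 = 57.39 kΩ.

R1 ≈ 57.4 kΩ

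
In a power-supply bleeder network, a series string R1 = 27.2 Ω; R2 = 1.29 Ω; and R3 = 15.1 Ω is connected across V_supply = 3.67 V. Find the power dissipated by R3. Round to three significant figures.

ΣR = 43.59 Ω → I = 3.67/43.59 = 0.08419 A.
P(R3) = I²·R3 = (0.08419)² × 15.1 = 0.1070 W.

P ≈ 0.107 W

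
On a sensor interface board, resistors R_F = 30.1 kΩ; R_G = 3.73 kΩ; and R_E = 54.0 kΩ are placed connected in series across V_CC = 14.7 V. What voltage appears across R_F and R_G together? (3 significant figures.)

Series total: ΣR = 30.1 + 3.73 + 54.0 = 87.83 kΩ.
R_{R_F..R_G} = 30.1 + 3.73 = 33.83 kΩ.
Voltage divider: V = V_CC · (33.83 / 87.83) = 14.7 × 0.3852 = 5.662 V.

V ≈ 5.66 V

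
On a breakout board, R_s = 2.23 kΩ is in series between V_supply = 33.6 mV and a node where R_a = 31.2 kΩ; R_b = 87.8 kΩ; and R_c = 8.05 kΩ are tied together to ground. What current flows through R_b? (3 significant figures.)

Combine the parallel branches: R_p = (1/31.2 + 1/87.8 + 1/8.05)⁻¹ = 5.964 kΩ.
Node voltage V_A = V_supply · R_p/(R_s + R_p) = 33.6 × 0.7279 = 24.46 mV.
Branch current I = V_A/R_b = 24.46/87.8 = 0.2785 µA.

I ≈ 0.279 µA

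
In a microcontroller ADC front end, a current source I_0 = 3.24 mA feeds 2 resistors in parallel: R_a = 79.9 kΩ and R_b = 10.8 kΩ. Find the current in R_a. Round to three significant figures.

With just two branches, the current splits inversely with resistance.
So I = 3.24 × 10.8/90.70 = 0.3858 mA.

I ≈ 0.386 mA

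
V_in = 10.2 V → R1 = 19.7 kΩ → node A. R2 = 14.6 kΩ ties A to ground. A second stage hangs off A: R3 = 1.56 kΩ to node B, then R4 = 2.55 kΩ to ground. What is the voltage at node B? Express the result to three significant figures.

Node A sees R2 in parallel with the series input of stage 2, R3 + R4 = 4.110 kΩ.
R2 ‖ (R3+R4) = 3.207 kΩ.
So V_A = 10.2 × 0.1400 = 1.428 V.
Then the unloaded second divider: V_B = V_A × R4/(R3+R4) = 1.428 × 0.6204 = 0.8860 V.

V_B ≈ 0.886 V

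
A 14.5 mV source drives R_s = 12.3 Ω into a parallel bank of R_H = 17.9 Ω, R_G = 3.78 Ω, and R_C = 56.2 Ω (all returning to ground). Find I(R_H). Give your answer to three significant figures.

Combine the parallel branches: R_p = (1/17.9 + 1/3.78 + 1/56.2)⁻¹ = 2.957 Ω.
V_A by voltage divider: V_A = 14.5 × 2.957/(12.3 + 2.957) = 2.810 mV.
Branch current I = V_A/R_H = 2.810/17.9 = 0.1570 mA.

I ≈ 0.157 mA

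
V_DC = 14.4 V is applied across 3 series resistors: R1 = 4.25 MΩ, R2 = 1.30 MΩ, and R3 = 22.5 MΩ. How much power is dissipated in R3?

The common current is I = 14.4/28.05 = 0.5134 µA.
P = I²R = 0.2635 × 22.5 = 5.930 µW.

P ≈ 5.93 µW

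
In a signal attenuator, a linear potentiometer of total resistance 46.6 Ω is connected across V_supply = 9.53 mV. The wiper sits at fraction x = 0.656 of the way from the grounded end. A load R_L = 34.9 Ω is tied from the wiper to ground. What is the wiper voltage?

V_out ≈ 4.80 mV

Split the track: R_lower = x·R_p = 30.57 Ω, R_upper = (1−x)·R_p = 16.03 Ω.
R_L loads the lower segment: effective lower R = 16.30 Ω.
Then V_out = V_supply · 16.30/(16.03 + 16.30) = 4.804 mV.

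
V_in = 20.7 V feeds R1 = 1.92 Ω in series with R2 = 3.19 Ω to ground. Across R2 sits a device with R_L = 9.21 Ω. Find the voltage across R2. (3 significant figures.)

The load sits in parallel with R2, giving an effective lower resistance R2' = R2·R_L/(R2+R_L) = 2.369 Ω.
Now apply the divider: V_out = 20.7 × 0.5524 = 11.43 V.

V_out ≈ 11.4 V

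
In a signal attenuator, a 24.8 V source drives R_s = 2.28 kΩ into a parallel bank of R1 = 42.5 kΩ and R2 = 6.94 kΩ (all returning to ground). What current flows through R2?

I ≈ 2.59 mA

Equivalent of the parallel group: R_p = 5.966 kΩ.
Node voltage V_A = V_CC · R_p/(R_s + R_p) = 24.8 × 0.7235 = 17.94 V.
Branch current I = V_A/R2 = 17.94/6.94 = 2.585 mA.
(Equivalently: I_total = 3.008 mA, then current-divider fraction G_k/ΣG = 0.8596.)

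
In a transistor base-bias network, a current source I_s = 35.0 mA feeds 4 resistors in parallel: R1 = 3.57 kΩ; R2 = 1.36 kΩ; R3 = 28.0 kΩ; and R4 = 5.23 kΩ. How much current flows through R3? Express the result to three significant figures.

ΣG = 1/3.57 + 1/1.36 + 1/28.0 + 1/5.23 = 1.242.
By the current-divider rule, I = I_s · G_k/ΣG = 35.0 × 0.02875 = 1.006 mA.

I ≈ 1.01 mA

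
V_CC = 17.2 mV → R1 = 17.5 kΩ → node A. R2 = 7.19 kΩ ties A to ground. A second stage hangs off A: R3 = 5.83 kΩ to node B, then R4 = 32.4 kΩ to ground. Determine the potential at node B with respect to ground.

V_B ≈ 3.75 mV

The second stage (R3 + R4 = 38.23 kΩ) loads node A in parallel with R2.
Effective lower resistance at A: R2 ‖ 38.23 = 6.052 kΩ.
First divider: V_A = V_CC · 6.052/(17.5 + 6.052) = 4.420 mV.
Then the unloaded second divider: V_B = V_A × R4/(R3+R4) = 4.420 × 0.8475 = 3.746 mV.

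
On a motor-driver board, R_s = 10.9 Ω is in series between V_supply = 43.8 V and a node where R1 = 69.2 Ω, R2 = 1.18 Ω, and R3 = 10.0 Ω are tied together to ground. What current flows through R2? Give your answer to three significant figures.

I ≈ 3.23 A

Parallel bank: R_p = 1/(1/69.2 + 1/1.18 + 1/10.0) = 1.040 Ω.
V_A = 43.8 × 1.040/11.94 = 3.814 V.
Branch current I = V_A/R2 = 3.814/1.18 = 3.232 A.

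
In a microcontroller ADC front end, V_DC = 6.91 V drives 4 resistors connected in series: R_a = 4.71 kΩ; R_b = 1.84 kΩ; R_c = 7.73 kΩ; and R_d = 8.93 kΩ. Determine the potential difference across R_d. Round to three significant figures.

V ≈ 2.66 V

Total series resistance ΣR = 4.71 + 1.84 + 7.73 + 8.93 = 23.21 kΩ.
V = V_DC · R/ΣR = 6.91 × 0.3847 = 2.659 V.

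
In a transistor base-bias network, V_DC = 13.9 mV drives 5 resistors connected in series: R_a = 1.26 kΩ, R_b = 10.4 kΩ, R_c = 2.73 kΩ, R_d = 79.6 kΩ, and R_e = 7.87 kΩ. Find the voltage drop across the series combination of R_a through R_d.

V ≈ 12.8 mV

Series total: ΣR = 1.26 + 10.4 + 2.73 + 79.6 + 7.87 = 101.9 kΩ.
R_{R_a..R_d} = 1.26 + 10.4 + 2.73 + 79.6 = 93.99 kΩ.
V = V_DC · R/ΣR = 13.9 × 0.9227 = 12.83 mV.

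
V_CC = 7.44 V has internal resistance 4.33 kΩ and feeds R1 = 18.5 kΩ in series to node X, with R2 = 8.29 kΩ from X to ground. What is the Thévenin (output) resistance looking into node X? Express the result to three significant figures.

R1' = 4.33 + 18.5 = 22.83 kΩ (source resistance + R1).
Looking into X with the source shorted: R_th = R1'·R2/(R1'+R2) = 22.83 × 8.29/31.12 = 6.082 kΩ.

R_th ≈ 6.08 kΩ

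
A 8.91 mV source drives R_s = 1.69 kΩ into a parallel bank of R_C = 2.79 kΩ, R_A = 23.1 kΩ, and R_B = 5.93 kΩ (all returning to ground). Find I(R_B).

I ≈ 0.765 µA

Equivalent of the parallel group: R_p = 1.753 kΩ.
Node voltage V_A = V_DC · R_p/(R_s + R_p) = 8.91 × 0.5092 = 4.537 mV.
I(R_B) = V_A / R_B = 4.537/5.93 = 0.7651 µA.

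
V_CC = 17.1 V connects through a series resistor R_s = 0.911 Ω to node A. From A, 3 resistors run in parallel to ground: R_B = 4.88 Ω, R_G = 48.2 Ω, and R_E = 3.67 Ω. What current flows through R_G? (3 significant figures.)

I ≈ 0.244 A

Parallel bank: R_p = 1/(1/4.88 + 1/48.2 + 1/3.67) = 2.007 Ω.
V_A = 17.1 × 2.007/2.918 = 11.76 V.
Branch current I = V_A/R_G = 11.76/48.2 = 0.2440 A.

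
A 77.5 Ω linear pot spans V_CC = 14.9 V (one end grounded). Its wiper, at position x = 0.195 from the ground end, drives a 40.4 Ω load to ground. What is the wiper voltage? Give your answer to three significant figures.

Lower segment x·R_p = 15.11 Ω; upper segment (1−x)·R_p = 62.39 Ω.
Lower segment in parallel with the load: 15.11 ‖ 40.4 = 11.00 Ω.
Then V_out = V_CC · 11.00/(62.39 + 11.00) = 2.233 V.
(Unloaded: V_out = x·V_CC = 2.91 V.)

V_out ≈ 2.23 V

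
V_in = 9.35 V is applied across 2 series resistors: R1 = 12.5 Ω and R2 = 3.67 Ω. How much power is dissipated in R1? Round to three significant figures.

ΣR = 16.17 Ω → I = 9.35/16.17 = 0.5782 A.
P = I²R = 0.3344 × 12.5 = 4.179 W.

P ≈ 4.18 W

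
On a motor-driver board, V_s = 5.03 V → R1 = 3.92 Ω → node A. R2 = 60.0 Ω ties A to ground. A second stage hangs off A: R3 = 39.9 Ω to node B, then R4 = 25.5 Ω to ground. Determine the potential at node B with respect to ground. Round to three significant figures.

Looking into the second stage from A: R3 + R4 = 65.40 Ω appears in parallel with R2.
Effective lower resistance at A: R2 ‖ 65.40 = 31.29 Ω.
So V_A = 5.03 × 0.8887 = 4.470 V.
V_B = V_A × 0.3899 = 1.743 V.

V_B ≈ 1.74 V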